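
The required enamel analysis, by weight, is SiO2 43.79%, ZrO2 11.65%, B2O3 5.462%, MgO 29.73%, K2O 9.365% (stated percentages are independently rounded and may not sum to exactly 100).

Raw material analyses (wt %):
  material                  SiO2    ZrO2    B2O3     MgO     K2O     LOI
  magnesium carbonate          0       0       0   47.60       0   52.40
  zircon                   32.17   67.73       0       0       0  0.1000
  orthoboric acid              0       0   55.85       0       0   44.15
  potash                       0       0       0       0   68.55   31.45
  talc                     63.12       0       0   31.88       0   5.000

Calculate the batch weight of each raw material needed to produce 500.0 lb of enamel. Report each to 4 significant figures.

Each numeric step maintains exact precision through the solve — in-progress results are shown with 4-significant-figure rounding alongside each step; every reported figure is rounded just once; all derived quantities are re-derived from the weighed amounts for 500.0 lb of glass at exact precision (glass mass, the yield, totals, LOI, five oxide percentages) exactly as shown in the question or the answer.
Per-oxide target masses for 500.0 lb enamel:
  SiO2: 43.79% × 500.0 = 219.0 lb
  ZrO2: 11.65% × 500.0 = 58.25 lb
  B2O3: 5.462% × 500.0 = 27.31 lb
  MgO: 29.73% × 500.0 = 148.6 lb
  K2O: 9.365% × 500.0 = 46.82 lb
Mass-balance tally per oxide with the batch weights as given, at the basis given (summed amounts equal target values modulo rounding of the values):
  SiO2: 86.00·0.3217 + 303.0·0.6312 = 218.9 lb (target 219.0 lb)
  ZrO2: 86.00·0.6773 = 58.25 lb (target 58.25 lb)
  B2O3: 48.90·0.5585 = 27.31 lb (target 27.31 lb)
  MgO: 109.3·0.4760 + 303.0·0.3188 = 148.6 lb (target 148.6 lb)
  K2O: 68.31·0.6855 = 46.83 lb (target 46.82 lb)
Consistency of the glass mass: whole batch net of LOI = 499.9 lb (per-oxide target masses sum to 500.0 lb; versus the stated basis of 500.0 lb — gaps are rounding artifacts).
Batch total: Σ batch = 615.5 lb; LOI removed, Σ of batch·LOI: 115.6 lb; the yield ratio, glass ÷ batch: 81.22%.

Batch per 500.0 lb enamel:
  magnesium carbonate: 109.3 lb
  zircon: 86.00 lb
  orthoboric acid: 48.90 lb
  potash: 68.31 lb
  talc: 303.0 lb
Total batch = 615.5 lb; LOI loss = 115.6 lb; yield = 81.22%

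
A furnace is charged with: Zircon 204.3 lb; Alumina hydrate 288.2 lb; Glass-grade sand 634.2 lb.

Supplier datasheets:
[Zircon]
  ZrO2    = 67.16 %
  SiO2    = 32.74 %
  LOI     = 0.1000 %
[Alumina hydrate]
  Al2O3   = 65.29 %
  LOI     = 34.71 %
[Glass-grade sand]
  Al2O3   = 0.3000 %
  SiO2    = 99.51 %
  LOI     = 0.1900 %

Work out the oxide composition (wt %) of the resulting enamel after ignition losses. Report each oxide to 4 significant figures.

Glass mass = 1025 lb (batch 1127 − LOI 101.4).
Composition: ZrO2 13.38%, Al2O3 18.54%, SiO2 68.08%

The intermediate values appear, rounded to four significant digits, when written out. The whole derivation carries full float precision at all times — every reported number is rounded just once; derived quantities (the three compositions, net glass mass, the totals, the yield, ignition loss) are carried starting from the weights for 1025 lb of glass at exact precision as set out in the problem or answer text.
Mass of each oxide from the mix:
  ZrO2: 204.3·0.6716 = 137.2 lb
  Al2O3: 288.2·0.6529 + 634.2·0.003000 = 190.1 lb
  SiO2: 204.3·0.3274 + 634.2·0.9951 = 698.0 lb
LOI: 204.3·0.001000 + 288.2·0.3471 + 634.2·0.001900 = 101.4 lb
Resulting glass, batch − LOI: 1127 − 101.4 = 1025 lb (= Σ oxide masses)
wt % = oxide mass / glass mass × 100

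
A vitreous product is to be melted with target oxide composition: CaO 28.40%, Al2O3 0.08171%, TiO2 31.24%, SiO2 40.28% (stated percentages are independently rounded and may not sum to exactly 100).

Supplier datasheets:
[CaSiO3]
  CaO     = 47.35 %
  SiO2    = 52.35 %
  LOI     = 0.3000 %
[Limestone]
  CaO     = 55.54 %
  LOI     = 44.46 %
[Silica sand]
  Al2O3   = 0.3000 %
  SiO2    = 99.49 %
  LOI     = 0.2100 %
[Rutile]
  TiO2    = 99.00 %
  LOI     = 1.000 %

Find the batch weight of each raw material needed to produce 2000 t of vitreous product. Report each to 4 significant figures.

In-progress results appear (rounded to four significant figures) alongside each step. The whole derivation keeps full precision at each step; each reported value includes exactly one rounding — derived quantities, including glass mass, LOI, the yield, the totals, the four compositions, are computed from the weighed amounts on 2000 t of glass at full float precision as quoted within the question or the answer.
Target oxide masses per 2000 t vitreous product:
  CaO: 28.40% × 2000 = 568.0 t
  Al2O3: 0.08171% × 2000 = 1.634 t
  TiO2: 31.24% × 2000 = 624.8 t
  SiO2: 40.28% × 2000 = 805.6 t
Balance tally, oxide-wise, given the weights on record, per the basis as stated (summed amounts equal target values within answer rounding):
  CaO: 503.6·0.4735 + 593.3·0.5554 = 568.0 t (target 568.0 t)
  Al2O3: 544.7·0.003000 = 1.634 t (target 1.634 t)
  TiO2: 631.1·0.9900 = 624.8 t (target 624.8 t)
  SiO2: 503.6·0.5235 + 544.7·0.9949 = 805.6 t (target 805.6 t)
Glass-mass sanity pass: the batch minus its LOI: 2000 t (targets for the oxides total 2000 t; the stated basis being 2000 t — any gap is answer rounding).
Batch total: Σ batch = 2273 t; Σ batch·LOI gives LOI loss = 272.7 t; the yield ratio, glass ÷ batch: 88.00%.

Batch per 2000 t vitreous product:
  CaSiO3: 503.6 t
  Limestone: 593.3 t
  Silica sand: 544.7 t
  Rutile: 631.1 t
Total batch = 2273 t; LOI loss = 272.7 t; yield = 88.00%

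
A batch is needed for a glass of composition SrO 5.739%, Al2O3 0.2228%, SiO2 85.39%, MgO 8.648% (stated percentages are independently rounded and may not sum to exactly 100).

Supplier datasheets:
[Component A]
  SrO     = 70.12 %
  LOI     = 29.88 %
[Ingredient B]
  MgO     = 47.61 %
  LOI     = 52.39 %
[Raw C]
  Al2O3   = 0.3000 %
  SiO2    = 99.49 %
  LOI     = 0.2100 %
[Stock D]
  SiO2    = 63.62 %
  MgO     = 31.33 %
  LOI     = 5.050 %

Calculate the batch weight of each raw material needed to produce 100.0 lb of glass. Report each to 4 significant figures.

Batch per 100.0 lb glass:
  Component A: 8.185 lb
  Ingredient B: 6.267 lb
  Raw C: 74.27 lb
  Stock D: 18.08 lb
Total batch = 106.8 lb; LOI loss = 6.798 lb; yield = 93.63%

Intermediates are printed, with 4-significant-digit rounding, when written out. Every computation holds full float precision at every stage — each reported number is rounded once only; derived quantities, which include LOI, yield, the four compositions, totals, glass mass, are carried at full float precision, as they appear in the question or the answer, from the weighed amounts for 100.0 lb of glass.
The oxide mass targets at 100.0 lb glass:
  SrO: 5.739% × 100.0 = 5.739 lb
  Al2O3: 0.2228% × 100.0 = 0.2228 lb
  SiO2: 85.39% × 100.0 = 85.39 lb
  MgO: 8.648% × 100.0 = 8.648 lb
Checking each oxide sum given the weights on record, against the basis in use (sum by sum, the targets are met modulo rounding of the values):
  SrO: 8.185·0.7012 = 5.739 lb (target 5.739 lb)
  Al2O3: 74.27·0.003000 = 0.2228 lb (target 0.2228 lb)
  SiO2: 74.27·0.9949 + 18.08·0.6362 = 85.39 lb (target 85.39 lb)
  MgO: 6.267·0.4761 + 18.08·0.3133 = 8.648 lb (target 8.648 lb)
Auditing the glass mass value: whole batch net of LOI = 100.0 lb (the targets, summed, come to 100.0 lb; basis as stated: 100.0 lb — deltas are rounding alone).
Summing the batch: Σ batch = 106.8 lb; Σ batch·LOI gives LOI loss = 6.798 lb; glass ÷ batch gives a yield of 93.63%.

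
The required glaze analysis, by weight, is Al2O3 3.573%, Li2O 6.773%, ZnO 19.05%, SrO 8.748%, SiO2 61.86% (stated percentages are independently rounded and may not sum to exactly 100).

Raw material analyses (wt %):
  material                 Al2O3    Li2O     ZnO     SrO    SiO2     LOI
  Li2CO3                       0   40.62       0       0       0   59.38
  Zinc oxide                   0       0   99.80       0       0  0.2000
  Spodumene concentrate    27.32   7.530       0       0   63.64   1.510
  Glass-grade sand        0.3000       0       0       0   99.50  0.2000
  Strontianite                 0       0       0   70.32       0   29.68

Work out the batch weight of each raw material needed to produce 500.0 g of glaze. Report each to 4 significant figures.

Batch per 500.0 g glaze:
  Li2CO3: 71.80 g
  Zinc oxide: 95.44 g
  Spodumene concentrate: 62.42 g
  Glass-grade sand: 270.9 g
  Strontianite: 62.20 g
Total batch = 562.8 g; LOI loss = 62.77 g; yield = 88.85%

Mid-chain values are printed rounded off to 4 significant figures at each printed step — each numeric step holds exact precision from start to finish; every reported number is rounded only once — all derived quantities (LOI, the yield, the totals, net glass mass, five oxide percentages) are recomputed from the batch weights on 500.0 g of glass at full float precision as given in the problem or answer text.
Target oxide masses per 500.0 g glaze:
  Al2O3: 3.573% × 500.0 = 17.86 g
  Li2O: 6.773% × 500.0 = 33.86 g
  ZnO: 19.05% × 500.0 = 95.25 g
  SrO: 8.748% × 500.0 = 43.74 g
  SiO2: 61.86% × 500.0 = 309.3 g
Sums-versus-targets review using the reported weights, for the quoted basis mass (sum by sum, the targets are met modulo rounding of the values):
  Al2O3: 62.42·0.2732 + 270.9·0.003000 = 17.87 g (target 17.86 g)
  Li2O: 71.80·0.4062 + 62.42·0.07530 = 33.87 g (target 33.86 g)
  ZnO: 95.44·0.9980 = 95.25 g (target 95.25 g)
  SrO: 62.20·0.7032 = 43.74 g (target 43.74 g)
  SiO2: 62.42·0.6364 + 270.9·0.9950 = 309.3 g (target 309.3 g)
Mass balance on the glass: batch Σ − ignition loss = 500.0 g (summing oxide targets gives 500.0 g; stated basis 500.0 g — gaps are rounding artifacts).
Summing the batch: Σ batch = 562.8 g; LOI loss = Σ batch·LOI = 62.77 g; as yield: glass ÷ batch → 88.85%.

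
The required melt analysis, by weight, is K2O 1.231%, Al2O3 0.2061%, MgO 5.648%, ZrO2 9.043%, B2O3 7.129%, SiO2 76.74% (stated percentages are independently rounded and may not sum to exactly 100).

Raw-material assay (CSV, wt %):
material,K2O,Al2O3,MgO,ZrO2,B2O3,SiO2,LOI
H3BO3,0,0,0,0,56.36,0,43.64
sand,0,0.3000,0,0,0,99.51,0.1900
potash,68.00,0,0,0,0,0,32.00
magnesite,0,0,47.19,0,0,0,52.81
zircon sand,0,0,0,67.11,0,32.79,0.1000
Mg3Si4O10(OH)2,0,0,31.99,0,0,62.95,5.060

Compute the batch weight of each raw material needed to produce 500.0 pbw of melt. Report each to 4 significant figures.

Values along the way are displayed rounded off to 4 significant digits within the worked lines; the working math carries exact precision all the way through; a single rounding produces every reported value; derived quantities are recomputed at full precision (the six compositions, net glass mass, the totals, ignition loss, yield) using the weight values for 500.0 pbw of glass as they appear in problem or answer.
Target oxide masses per 500.0 pbw melt:
  K2O: 1.231% × 500.0 = 6.155 pbw
  Al2O3: 0.2061% × 500.0 = 1.030 pbw
  MgO: 5.648% × 500.0 = 28.24 pbw
  ZrO2: 9.043% × 500.0 = 45.22 pbw
  B2O3: 7.129% × 500.0 = 35.65 pbw
  SiO2: 76.74% × 500.0 = 383.7 pbw
Mass-balance tally per oxide using the reported weights, against the basis in use (oxide sums agree with the targets exact up to rounding of places):
  K2O: 9.051·0.6800 = 6.155 pbw (target 6.155 pbw)
  Al2O3: 343.5·0.003000 = 1.030 pbw (target 1.030 pbw)
  MgO: 38.53·0.4719 + 31.44·0.3199 = 28.24 pbw (target 28.24 pbw)
  ZrO2: 67.37·0.6711 = 45.21 pbw (target 45.22 pbw)
  B2O3: 63.25·0.5636 = 35.65 pbw (target 35.65 pbw)
  SiO2: 343.5·0.9951 + 67.37·0.3279 + 31.44·0.6295 = 383.7 pbw (target 383.7 pbw)
Glass mass check: batch total minus LOI = 500.0 pbw (oxide target masses add up to 500.0 pbw; stated basis 500.0 pbw — deltas are rounding alone).
Total batch = Σ batch = 553.1 pbw; Σ batch·LOI gives LOI loss = 53.16 pbw; yield = glass ÷ total batch = 90.39%.

Batch per 500.0 pbw melt:
  H3BO3: 63.25 pbw
  sand: 343.5 pbw
  potash: 9.051 pbw
  magnesite: 38.53 pbw
  zircon sand: 67.37 pbw
  Mg3Si4O10(OH)2: 31.44 pbw
Total batch = 553.1 pbw; LOI loss = 53.16 pbw; yield = 90.39%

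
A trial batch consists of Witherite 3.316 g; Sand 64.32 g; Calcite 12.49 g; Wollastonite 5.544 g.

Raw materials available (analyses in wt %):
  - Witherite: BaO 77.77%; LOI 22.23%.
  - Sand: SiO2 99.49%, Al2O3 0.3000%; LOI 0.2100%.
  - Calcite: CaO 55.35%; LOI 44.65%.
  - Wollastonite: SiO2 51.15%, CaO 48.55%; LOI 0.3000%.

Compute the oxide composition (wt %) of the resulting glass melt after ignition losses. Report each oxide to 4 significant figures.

The working math carries exact precision from first step to last; mid-chain values are printed with 4-significant-digit rounding in the printout. A single rounding completes each reported result — all derived quantities, which include the yield, net glass mass, the totals, four oxide percentages, ignition loss, are re-derived in full precision, as quoted within problem or answer, starting from the weights on 79.20 g of glass.
Delivered oxide masses:
  SiO2: 64.32·0.9949 + 5.544·0.5115 = 66.83 g
  BaO: 3.316·0.7777 = 2.579 g
  CaO: 12.49·0.5535 + 5.544·0.4855 = 9.605 g
  Al2O3: 64.32·0.003000 = 0.1930 g
LOI: 3.316·0.2223 + 64.32·0.002100 + 12.49·0.4465 + 5.544·0.003000 = 6.466 g
Glass = total batch minus LOI = 85.67 − 6.466 = 79.20 g (matching Σ of the oxides)
wt % = oxide mass / glass mass × 100

Glass mass = 79.20 g (batch 85.67 − LOI 6.466).
Composition: SiO2 84.37%, BaO 3.256%, CaO 12.13%, Al2O3 0.2436%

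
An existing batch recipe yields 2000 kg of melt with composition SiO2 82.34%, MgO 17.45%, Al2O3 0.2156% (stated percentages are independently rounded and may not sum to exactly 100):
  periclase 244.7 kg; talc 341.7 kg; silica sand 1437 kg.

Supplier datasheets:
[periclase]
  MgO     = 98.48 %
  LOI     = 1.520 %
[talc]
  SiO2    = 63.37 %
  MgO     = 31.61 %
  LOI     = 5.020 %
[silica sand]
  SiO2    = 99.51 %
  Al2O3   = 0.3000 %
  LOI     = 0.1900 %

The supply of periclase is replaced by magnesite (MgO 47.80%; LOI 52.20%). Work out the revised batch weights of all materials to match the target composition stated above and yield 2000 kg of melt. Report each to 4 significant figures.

Mid-chain values appear, with 4-significant-digit rounding, at each printed step; the working math carries full precision at all times — each reported result includes exactly one rounding; derived quantities are rebuilt from the weighed amounts on 2000 kg of glass at full float precision (yield, LOI, glass mass, three oxide percentages, totals) as they appear in either problem or answer.
The oxide mass targets at 2000 kg melt:
  SiO2: 82.34% × 2000 = 1647 kg
  MgO: 17.45% × 2000 = 349.0 kg
  Al2O3: 0.2156% × 2000 = 4.312 kg
Balance tally, oxide-wise, using the reported weights, versus the basis set out (each sum matches its target mass within answer rounding):
  SiO2: 341.7·0.6337 + 1437·0.9951 = 1646 kg (target 1647 kg)
  MgO: 504.2·0.4780 + 341.7·0.3161 = 349.0 kg (target 349.0 kg)
  Al2O3: 1437·0.003000 = 4.311 kg (target 4.312 kg)
Mass balance on the glass: batch Σ − ignition loss = 2000 kg (per-oxide target masses sum to 2000 kg; stated basis 2000 kg — gaps are rounding artifacts).
Adding the batch up: Σ batch = 2283 kg; LOI loss = Σ batch·LOI = 283.1 kg; the yield ratio, glass ÷ batch: 87.60%.

Revised batch per 2000 kg melt:
  magnesite: 504.2 kg
  talc: 341.7 kg
  silica sand: 1437 kg
Total batch = 2283 kg; LOI loss = 283.1 kg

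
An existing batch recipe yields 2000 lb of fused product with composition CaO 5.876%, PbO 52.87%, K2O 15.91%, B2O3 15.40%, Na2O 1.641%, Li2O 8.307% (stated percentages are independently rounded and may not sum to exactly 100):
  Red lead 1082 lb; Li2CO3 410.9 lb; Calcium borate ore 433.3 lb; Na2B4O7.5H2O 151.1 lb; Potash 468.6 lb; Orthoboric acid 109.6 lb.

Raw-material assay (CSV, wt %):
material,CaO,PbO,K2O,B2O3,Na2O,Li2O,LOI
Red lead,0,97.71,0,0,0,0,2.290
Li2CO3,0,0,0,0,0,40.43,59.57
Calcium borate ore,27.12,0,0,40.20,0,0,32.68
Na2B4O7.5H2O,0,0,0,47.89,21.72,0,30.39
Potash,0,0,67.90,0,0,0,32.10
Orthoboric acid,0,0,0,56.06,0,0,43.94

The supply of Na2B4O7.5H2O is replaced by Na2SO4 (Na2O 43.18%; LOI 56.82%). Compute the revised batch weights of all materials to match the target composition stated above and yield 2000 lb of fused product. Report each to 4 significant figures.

Values along the way are rounded to four significant digits when displayed; the working math runs at exact precision through every step — exactly one rounding goes into every reported result; all derived quantities are re-derived starting from the weights for 2000 lb of glass in full float precision (yield, net glass mass, ignition loss, the six compositions, totals) as set out in problem or answer.
The oxide mass targets at 2000 lb fused product:
  CaO: 5.876% × 2000 = 117.5 lb
  PbO: 52.87% × 2000 = 1057 lb
  K2O: 15.91% × 2000 = 318.2 lb
  B2O3: 15.40% × 2000 = 308.0 lb
  Na2O: 1.641% × 2000 = 32.82 lb
  Li2O: 8.307% × 2000 = 166.1 lb
Checking each oxide sum from the weights as reported, on the stated basis (summed amounts equal target values modulo rounding of the values):
  CaO: 433.3·0.2712 = 117.5 lb (target 117.5 lb)
  PbO: 1082·0.9771 = 1057 lb (target 1057 lb)
  K2O: 468.6·0.6790 = 318.2 lb (target 318.2 lb)
  B2O3: 433.3·0.4020 + 238.7·0.5606 = 308.0 lb (target 308.0 lb)
  Na2O: 76.01·0.4318 = 32.82 lb (target 32.82 lb)
  Li2O: 410.9·0.4043 = 166.1 lb (target 166.1 lb)
Mass balance on the glass: batch total minus LOI = 2000 lb (the Σ of target masses is 2000 lb; basis as stated: 2000 lb — differing by rounding only).
Batch grand total — Σ batch = 2710 lb; Σ batch·LOI gives LOI loss = 709.6 lb; yield, glass over the total, = 73.81%.

Revised batch per 2000 lb fused product:
  Red lead: 1082 lb
  Li2CO3: 410.9 lb
  Calcium borate ore: 433.3 lb
  Na2SO4: 76.01 lb
  Potash: 468.6 lb
  Orthoboric acid: 238.7 lb
Total batch = 2710 lb; LOI loss = 709.6 lb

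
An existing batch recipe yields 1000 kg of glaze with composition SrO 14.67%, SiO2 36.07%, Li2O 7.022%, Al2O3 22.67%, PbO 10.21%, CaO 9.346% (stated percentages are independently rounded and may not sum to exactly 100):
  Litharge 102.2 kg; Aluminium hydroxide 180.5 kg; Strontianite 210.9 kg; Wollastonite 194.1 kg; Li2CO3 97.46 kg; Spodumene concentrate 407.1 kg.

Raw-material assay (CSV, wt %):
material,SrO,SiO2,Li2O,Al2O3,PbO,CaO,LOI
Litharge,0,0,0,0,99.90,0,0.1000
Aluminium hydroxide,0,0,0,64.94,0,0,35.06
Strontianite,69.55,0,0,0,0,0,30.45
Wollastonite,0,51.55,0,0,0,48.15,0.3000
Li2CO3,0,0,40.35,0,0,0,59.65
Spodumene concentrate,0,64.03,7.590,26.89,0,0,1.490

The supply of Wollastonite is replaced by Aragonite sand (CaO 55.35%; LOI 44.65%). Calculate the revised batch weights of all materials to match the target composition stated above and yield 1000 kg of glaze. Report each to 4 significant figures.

Revised batch per 1000 kg glaze:
  Litharge: 102.2 kg
  Aluminium hydroxide: 115.8 kg
  Strontianite: 210.9 kg
  Aragonite sand: 168.9 kg
  Li2CO3: 68.06 kg
  Spodumene concentrate: 563.3 kg
Total batch = 1229 kg; LOI loss = 229.3 kg

Intermediates appear rounded to four significant figures as written. All arithmetic carries exact precision through every step. Exactly one rounding goes into each reported number; derived quantities (totals, six oxide percentages, net glass mass, yield, LOI) are re-derived at full precision using the weight values for 1000 kg of glass as written in the problem or answer text.
The oxide mass targets at 1000 kg glaze:
  SrO: 14.67% × 1000 = 146.7 kg
  SiO2: 36.07% × 1000 = 360.7 kg
  Li2O: 7.022% × 1000 = 70.22 kg
  Al2O3: 22.67% × 1000 = 226.7 kg
  PbO: 10.21% × 1000 = 102.1 kg
  CaO: 9.346% × 1000 = 93.46 kg
Sums-versus-targets review on the weights just shown, at the basis given (target by target, the sums agree once rounding is allowed for):
  SrO: 210.9·0.6955 = 146.7 kg (target 146.7 kg)
  SiO2: 563.3·0.6403 = 360.7 kg (target 360.7 kg)
  Li2O: 68.06·0.4035 + 563.3·0.07590 = 70.22 kg (target 70.22 kg)
  Al2O3: 115.8·0.6494 + 563.3·0.2689 = 226.7 kg (target 226.7 kg)
  PbO: 102.2·0.9990 = 102.1 kg (target 102.1 kg)
  CaO: 168.9·0.5535 = 93.49 kg (target 93.46 kg)
The glass-mass cross-check: batch total minus LOI = 999.8 kg (the Σ of target masses is 999.9 kg; against the stated basis, 1000 kg — gaps are rounding artifacts).
Batch total: Σ batch = 1229 kg; LOI removed, Σ of batch·LOI: 229.3 kg; the yield ratio, glass ÷ batch: 81.34%.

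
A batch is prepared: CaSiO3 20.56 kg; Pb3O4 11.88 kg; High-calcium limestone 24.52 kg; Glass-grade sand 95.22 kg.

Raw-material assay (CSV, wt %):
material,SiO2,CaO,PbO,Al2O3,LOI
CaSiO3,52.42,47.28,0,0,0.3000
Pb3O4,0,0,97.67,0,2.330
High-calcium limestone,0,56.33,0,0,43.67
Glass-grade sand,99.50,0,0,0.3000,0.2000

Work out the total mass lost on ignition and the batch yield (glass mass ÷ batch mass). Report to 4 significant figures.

In-progress results are shown with 4-significant-figure rounding at each printed step — full float precision is held throughout. A single rounding yields each reported value. The derived quantities, including four oxide percentages, glass mass, ignition loss, yield, totals, are carried from the weighed amounts for 140.9 kg of glass at exact precision as given in problem or answer.
LOI of each material in turn:
  CaSiO3: 20.56 × 0.003000 = 0.06168 kg
  Pb3O4: 11.88 × 0.02330 = 0.2768 kg
  High-calcium limestone: 24.52 × 0.4367 = 10.71 kg
  Glass-grade sand: 95.22 × 0.002000 = 0.1904 kg
Total LOI = 11.24 kg
Glass = batch − LOI = 152.2 − 11.24 = 140.9 kg

LOI loss = 11.24 kg; glass = 140.9 kg; yield = 92.62%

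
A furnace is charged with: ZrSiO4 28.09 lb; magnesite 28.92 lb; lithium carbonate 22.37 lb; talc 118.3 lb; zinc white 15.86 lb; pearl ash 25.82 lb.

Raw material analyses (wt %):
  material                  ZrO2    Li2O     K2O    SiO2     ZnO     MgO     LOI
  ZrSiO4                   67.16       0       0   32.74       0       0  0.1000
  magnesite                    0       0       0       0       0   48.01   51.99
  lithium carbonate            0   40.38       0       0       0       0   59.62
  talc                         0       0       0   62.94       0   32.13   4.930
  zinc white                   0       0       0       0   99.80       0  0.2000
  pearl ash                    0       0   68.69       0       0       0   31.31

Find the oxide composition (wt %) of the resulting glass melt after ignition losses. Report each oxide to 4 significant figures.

All arithmetic carries full precision at every stage — in-progress results are shown rounded to four significant figures when written out — every reported number is rounded just once — all derived quantities are re-derived starting from the weights on 197.0 lb of glass in full precision (LOI, the six compositions, yield, net glass mass, the totals), exactly as printed in either problem or answer.
Per-oxide mass from batch:
  ZrO2: 28.09·0.6716 = 18.87 lb
  Li2O: 22.37·0.4038 = 9.033 lb
  K2O: 25.82·0.6869 = 17.74 lb
  SiO2: 28.09·0.3274 + 118.3·0.6294 = 83.65 lb
  ZnO: 15.86·0.9980 = 15.83 lb
  MgO: 28.92·0.4801 + 118.3·0.3213 = 51.89 lb
LOI: 28.09·0.001000 + 28.92·0.5199 + 22.37·0.5962 + 118.3·0.04930 + 15.86·0.002000 + 25.82·0.3131 = 42.35 lb
Glass mass = batch − LOI = 239.4 − 42.35 = 197.0 lb (consistent with Σ oxide mass)
oxide / glass × 100 gives the wt %

Glass mass = 197.0 lb (batch 239.4 − LOI 42.35).
Composition: ZrO2 9.576%, Li2O 4.585%, K2O 9.002%, SiO2 42.46%, ZnO 8.034%, MgO 26.34%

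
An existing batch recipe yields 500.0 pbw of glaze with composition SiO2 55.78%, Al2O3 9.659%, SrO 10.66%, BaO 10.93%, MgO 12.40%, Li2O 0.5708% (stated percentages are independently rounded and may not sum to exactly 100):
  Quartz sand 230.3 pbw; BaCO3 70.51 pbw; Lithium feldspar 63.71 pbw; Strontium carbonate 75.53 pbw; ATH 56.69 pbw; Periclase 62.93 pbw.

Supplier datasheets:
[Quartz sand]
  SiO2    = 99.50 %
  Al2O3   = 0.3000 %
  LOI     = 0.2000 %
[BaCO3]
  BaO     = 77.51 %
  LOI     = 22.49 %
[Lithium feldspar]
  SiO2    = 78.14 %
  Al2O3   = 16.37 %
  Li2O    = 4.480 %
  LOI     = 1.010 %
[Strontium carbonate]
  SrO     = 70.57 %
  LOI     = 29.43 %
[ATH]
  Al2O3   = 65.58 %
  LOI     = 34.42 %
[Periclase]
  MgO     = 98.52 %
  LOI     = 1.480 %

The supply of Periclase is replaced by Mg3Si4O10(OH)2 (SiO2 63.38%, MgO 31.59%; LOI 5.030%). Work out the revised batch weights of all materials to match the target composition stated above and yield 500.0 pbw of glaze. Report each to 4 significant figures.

Revised batch per 500.0 pbw glaze:
  Quartz sand: 105.3 pbw
  BaCO3: 70.51 pbw
  Lithium feldspar: 63.71 pbw
  Strontium carbonate: 75.53 pbw
  ATH: 57.26 pbw
  Mg3Si4O10(OH)2: 196.3 pbw
Total batch = 568.6 pbw; LOI loss = 68.52 pbw

Intermediates appear rounded off to 4 significant digits within the worked lines. All internal work carries full precision throughout — every reported figure is rounded once only; the derived quantities (the yield, totals, LOI, the six compositions, glass mass) are re-derived in exact precision from the weighed amounts on 500.0 pbw of glass, exactly as printed in the problem or the answer.
Oxide mass targets, per 500.0 pbw glaze:
  SiO2: 55.78% × 500.0 = 278.9 pbw
  Al2O3: 9.659% × 500.0 = 48.30 pbw
  SrO: 10.66% × 500.0 = 53.30 pbw
  BaO: 10.93% × 500.0 = 54.65 pbw
  MgO: 12.40% × 500.0 = 62.00 pbw
  Li2O: 0.5708% × 500.0 = 2.854 pbw
Checking each oxide sum applying the batch weights above, under the basis named above (each sum matches its target mass up to rounding of the answer):
  SiO2: 105.3·0.9950 + 63.71·0.7814 + 196.3·0.6338 = 279.0 pbw (target 278.9 pbw)
  Al2O3: 105.3·0.003000 + 63.71·0.1637 + 57.26·0.6558 = 48.30 pbw (target 48.30 pbw)
  SrO: 75.53·0.7057 = 53.30 pbw (target 53.30 pbw)
  BaO: 70.51·0.7751 = 54.65 pbw (target 54.65 pbw)
  MgO: 196.3·0.3159 = 62.01 pbw (target 62.00 pbw)
  Li2O: 63.71·0.04480 = 2.854 pbw (target 2.854 pbw)
Glass-mass closure: Σ batch − LOI loss = 500.1 pbw (oxide target masses add up to 500.0 pbw; stated basis 500.0 pbw — a pure rounding effect).
Total batch = Σ batch = 568.6 pbw; ignition loss, Σ(batch × LOI) = 68.52 pbw; the yield ratio, glass ÷ batch: 87.95%.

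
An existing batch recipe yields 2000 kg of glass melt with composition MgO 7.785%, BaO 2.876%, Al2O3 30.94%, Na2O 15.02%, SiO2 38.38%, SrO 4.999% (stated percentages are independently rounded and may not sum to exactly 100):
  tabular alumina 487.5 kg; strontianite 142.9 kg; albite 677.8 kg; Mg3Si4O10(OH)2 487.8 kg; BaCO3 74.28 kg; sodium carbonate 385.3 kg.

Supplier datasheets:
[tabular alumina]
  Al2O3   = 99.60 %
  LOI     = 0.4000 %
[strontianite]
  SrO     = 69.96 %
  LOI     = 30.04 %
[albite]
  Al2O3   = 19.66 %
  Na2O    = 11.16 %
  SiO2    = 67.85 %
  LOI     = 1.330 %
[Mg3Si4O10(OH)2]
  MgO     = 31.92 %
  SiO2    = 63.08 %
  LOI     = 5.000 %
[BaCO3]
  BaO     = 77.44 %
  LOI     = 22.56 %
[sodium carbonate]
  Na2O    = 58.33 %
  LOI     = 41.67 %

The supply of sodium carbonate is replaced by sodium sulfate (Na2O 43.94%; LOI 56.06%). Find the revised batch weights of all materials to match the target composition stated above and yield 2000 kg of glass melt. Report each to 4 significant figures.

Revised batch per 2000 kg glass melt:
  tabular alumina: 487.5 kg
  strontianite: 142.9 kg
  albite: 677.8 kg
  Mg3Si4O10(OH)2: 487.8 kg
  BaCO3: 74.28 kg
  sodium sulfate: 511.5 kg
Total batch = 2382 kg; LOI loss = 381.8 kg

Intermediates appear (rounded to 4 significant digits) as written — all internal work maintains full precision throughout — every reported result takes exactly one rounding; derived quantities (the yield, the six compositions, totals, net glass mass, LOI) are rebuilt in full float precision using the weight values per 2000 kg of glass as written in either problem or answer.
Per-oxide target masses for 2000 kg glass melt:
  MgO: 7.785% × 2000 = 155.7 kg
  BaO: 2.876% × 2000 = 57.52 kg
  Al2O3: 30.94% × 2000 = 618.8 kg
  Na2O: 15.02% × 2000 = 300.4 kg
  SiO2: 38.38% × 2000 = 767.6 kg
  SrO: 4.999% × 2000 = 99.98 kg
Sums-versus-targets review from the weights as reported, relative to the basis at hand (target by target, the sums agree inside rounding margins):
  MgO: 487.8·0.3192 = 155.7 kg (target 155.7 kg)
  BaO: 74.28·0.7744 = 57.52 kg (target 57.52 kg)
  Al2O3: 487.5·0.9960 + 677.8·0.1966 = 618.8 kg (target 618.8 kg)
  Na2O: 677.8·0.1116 + 511.5·0.4394 = 300.4 kg (target 300.4 kg)
  SiO2: 677.8·0.6785 + 487.8·0.6308 = 767.6 kg (target 767.6 kg)
  SrO: 142.9·0.6996 = 99.97 kg (target 99.98 kg)
Glass mass check: Σ batch − LOI loss = 2000 kg (oxide target masses add up to 2000 kg; against the stated basis, 2000 kg — any gap is answer rounding).
Adding the batch up: Σ batch = 2382 kg; ignition loss, Σ(batch × LOI) = 381.8 kg; yield, glass over the total, = 83.97%.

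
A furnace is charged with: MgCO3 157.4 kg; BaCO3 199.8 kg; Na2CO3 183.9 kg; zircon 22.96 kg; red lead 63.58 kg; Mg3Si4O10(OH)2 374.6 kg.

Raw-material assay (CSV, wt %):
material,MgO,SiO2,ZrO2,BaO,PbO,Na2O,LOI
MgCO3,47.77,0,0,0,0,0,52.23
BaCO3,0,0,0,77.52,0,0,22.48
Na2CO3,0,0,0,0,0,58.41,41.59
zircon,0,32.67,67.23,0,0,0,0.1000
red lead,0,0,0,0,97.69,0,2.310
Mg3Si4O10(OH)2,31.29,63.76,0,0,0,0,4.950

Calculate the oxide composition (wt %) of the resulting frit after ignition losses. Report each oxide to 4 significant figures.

Intermediates are displayed rounded to 4 significant digits alongside each step — each numeric step holds full precision in every operation; each reported result is rounded exactly once. Derived quantities (the totals, ignition loss, the yield, glass mass, the six compositions) are carried using the weight values per 778.6 kg of glass in full float precision, as they appear in either problem or answer.
Oxide masses out of the charge:
  MgO: 157.4·0.4777 + 374.6·0.3129 = 192.4 kg
  SiO2: 22.96·0.3267 + 374.6·0.6376 = 246.3 kg
  ZrO2: 22.96·0.6723 = 15.44 kg
  BaO: 199.8·0.7752 = 154.9 kg
  PbO: 63.58·0.9769 = 62.11 kg
  Na2O: 183.9·0.5841 = 107.4 kg
LOI: 157.4·0.5223 + 199.8·0.2248 + 183.9·0.4159 + 22.96·0.001000 + 63.58·0.02310 + 374.6·0.04950 = 223.6 kg
Glass = total batch minus LOI = 1002 − 223.6 = 778.6 kg (consistent with Σ oxide mass)
percent by weight: oxide/glass ×100

Glass mass = 778.6 kg (batch 1002 − LOI 223.6).
Composition: MgO 24.71%, SiO2 31.64%, ZrO2 1.983%, BaO 19.89%, PbO 7.977%, Na2O 13.80%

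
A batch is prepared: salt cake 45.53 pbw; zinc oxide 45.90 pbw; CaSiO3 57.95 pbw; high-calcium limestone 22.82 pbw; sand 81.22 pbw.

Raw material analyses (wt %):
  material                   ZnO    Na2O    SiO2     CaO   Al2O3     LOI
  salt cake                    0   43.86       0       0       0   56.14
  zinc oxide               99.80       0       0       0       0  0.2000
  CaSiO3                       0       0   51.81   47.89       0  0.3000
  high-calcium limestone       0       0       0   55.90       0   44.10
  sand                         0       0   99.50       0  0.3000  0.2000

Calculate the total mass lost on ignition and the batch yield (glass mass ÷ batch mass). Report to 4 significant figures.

LOI loss = 36.05 pbw; glass = 217.4 pbw; yield = 85.77%

Working values are printed rounded to 4 significant figures in the working. The working math maintains exact precision at every stage; each reported result takes exactly one rounding. The derived quantities, which include LOI, net glass mass, the totals, five oxide percentages, yield, are re-derived at exact precision, as quoted within the problem or answer text, starting from the weights for 217.4 pbw of glass.
Material-by-material LOI:
  salt cake: 45.53 × 0.5614 = 25.56 pbw
  zinc oxide: 45.90 × 0.002000 = 0.09180 pbw
  CaSiO3: 57.95 × 0.003000 = 0.1739 pbw
  high-calcium limestone: 22.82 × 0.4410 = 10.06 pbw
  sand: 81.22 × 0.002000 = 0.1624 pbw
Total LOI = 36.05 pbw
Glass = batch − LOI = 253.4 − 36.05 = 217.4 pbw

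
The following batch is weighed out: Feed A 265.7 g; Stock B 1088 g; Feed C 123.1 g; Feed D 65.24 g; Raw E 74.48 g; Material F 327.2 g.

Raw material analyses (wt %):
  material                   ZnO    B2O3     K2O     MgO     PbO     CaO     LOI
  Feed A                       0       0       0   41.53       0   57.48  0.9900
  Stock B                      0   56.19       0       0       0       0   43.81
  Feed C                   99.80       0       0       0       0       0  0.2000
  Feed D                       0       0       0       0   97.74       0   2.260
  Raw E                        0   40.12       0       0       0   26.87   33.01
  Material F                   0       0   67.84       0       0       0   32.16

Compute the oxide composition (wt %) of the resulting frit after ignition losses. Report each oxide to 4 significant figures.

Mid-chain values are shown, rounded to four significant digits, on the page; all internal work keeps exact precision from first step to last; each reported figure undergoes a single rounding — all derived quantities (six oxide percentages, LOI, the totals, yield, glass mass) are re-derived starting from the weights at 1333 g of glass in exact precision as given in either problem or answer.
Oxide masses out of the charge:
  ZnO: 123.1·0.9980 = 122.9 g
  B2O3: 1088·0.5619 + 74.48·0.4012 = 641.2 g
  K2O: 327.2·0.6784 = 222.0 g
  MgO: 265.7·0.4153 = 110.3 g
  PbO: 65.24·0.9774 = 63.77 g
  CaO: 265.7·0.5748 + 74.48·0.2687 = 172.7 g
LOI: 265.7·0.009900 + 1088·0.4381 + 123.1·0.002000 + 65.24·0.02260 + 74.48·0.3301 + 327.2·0.3216 = 610.8 g
Glass mass = batch − LOI = 1944 − 610.8 = 1333 g (matching Σ of the oxides)
wt % = oxide mass / glass mass × 100

Glass mass = 1333 g (batch 1944 − LOI 610.8).
Composition: ZnO 9.217%, B2O3 48.11%, K2O 16.65%, MgO 8.279%, PbO 4.784%, CaO 12.96%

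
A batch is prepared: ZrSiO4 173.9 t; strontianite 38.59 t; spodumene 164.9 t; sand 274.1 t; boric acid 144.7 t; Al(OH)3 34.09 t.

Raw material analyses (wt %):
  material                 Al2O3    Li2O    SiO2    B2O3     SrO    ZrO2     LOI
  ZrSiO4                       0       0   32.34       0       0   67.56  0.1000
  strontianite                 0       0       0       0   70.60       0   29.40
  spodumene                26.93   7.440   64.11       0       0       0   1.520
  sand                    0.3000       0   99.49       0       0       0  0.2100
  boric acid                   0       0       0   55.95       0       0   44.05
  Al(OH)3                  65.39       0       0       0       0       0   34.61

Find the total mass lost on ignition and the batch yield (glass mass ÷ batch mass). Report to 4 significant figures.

LOI loss = 90.14 t; glass = 740.1 t; yield = 89.14%

The whole derivation keeps full precision through the solve; working values appear rounded off to 4 significant figures at each printed step — a single rounding completes every reported number. All derived quantities (net glass mass, yield, the six compositions, ignition loss, totals) are re-derived at full precision from the weighed amounts on 740.1 t of glass, as written in the problem or the answer.
LOI of each material in turn:
  ZrSiO4: 173.9 × 0.001000 = 0.1739 t
  strontianite: 38.59 × 0.2940 = 11.35 t
  spodumene: 164.9 × 0.01520 = 2.506 t
  sand: 274.1 × 0.002100 = 0.5756 t
  boric acid: 144.7 × 0.4405 = 63.74 t
  Al(OH)3: 34.09 × 0.3461 = 11.80 t
Total LOI = 90.14 t
Glass = batch − LOI = 830.3 − 90.14 = 740.1 t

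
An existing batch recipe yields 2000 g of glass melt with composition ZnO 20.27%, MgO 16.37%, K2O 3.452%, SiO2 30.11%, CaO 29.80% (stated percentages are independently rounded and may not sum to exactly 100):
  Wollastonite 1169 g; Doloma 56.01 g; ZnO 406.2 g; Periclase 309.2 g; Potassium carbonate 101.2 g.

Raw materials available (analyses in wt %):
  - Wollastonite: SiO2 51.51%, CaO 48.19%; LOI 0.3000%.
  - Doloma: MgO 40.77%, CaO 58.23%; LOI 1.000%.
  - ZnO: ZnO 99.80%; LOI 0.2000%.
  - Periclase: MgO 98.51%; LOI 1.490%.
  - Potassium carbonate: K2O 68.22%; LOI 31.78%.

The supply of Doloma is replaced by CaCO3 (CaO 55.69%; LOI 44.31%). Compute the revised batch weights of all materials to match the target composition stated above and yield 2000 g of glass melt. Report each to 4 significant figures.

In-progress results are printed, rounded to 4 significant digits, as written — all arithmetic keeps full precision from start to finish — exactly one rounding goes into each reported number. Derived quantities (LOI, the five compositions, yield, net glass mass, totals) are computed in exact precision from the weighed amounts at 2000 g of glass as set out in question or answer.
The oxide mass targets at 2000 g glass melt:
  ZnO: 20.27% × 2000 = 405.4 g
  MgO: 16.37% × 2000 = 327.4 g
  K2O: 3.452% × 2000 = 69.04 g
  SiO2: 30.11% × 2000 = 602.2 g
  CaO: 29.80% × 2000 = 596.0 g
Mass-balance tally per oxide per the reported batch figures, per the basis as stated (sum by sum, the targets are met once rounding is allowed for):
  ZnO: 406.2·0.9980 = 405.4 g (target 405.4 g)
  MgO: 332.4·0.9851 = 327.4 g (target 327.4 g)
  K2O: 101.2·0.6822 = 69.04 g (target 69.04 g)
  SiO2: 1169·0.5151 = 602.2 g (target 602.2 g)
  CaO: 1169·0.4819 + 58.56·0.5569 = 596.0 g (target 596.0 g)
Mass balance on the glass: net batch after ignition = 2000 g (oxide target masses add up to 2000 g; against the stated basis, 2000 g — a pure rounding effect).
Total batch = Σ batch = 2067 g; LOI loss = Σ batch·LOI = 67.38 g; yield = glass ÷ total batch = 96.74%.

Revised batch per 2000 g glass melt:
  Wollastonite: 1169 g
  CaCO3: 58.56 g
  ZnO: 406.2 g
  Periclase: 332.4 g
  Potassium carbonate: 101.2 g
Total batch = 2067 g; LOI loss = 67.38 g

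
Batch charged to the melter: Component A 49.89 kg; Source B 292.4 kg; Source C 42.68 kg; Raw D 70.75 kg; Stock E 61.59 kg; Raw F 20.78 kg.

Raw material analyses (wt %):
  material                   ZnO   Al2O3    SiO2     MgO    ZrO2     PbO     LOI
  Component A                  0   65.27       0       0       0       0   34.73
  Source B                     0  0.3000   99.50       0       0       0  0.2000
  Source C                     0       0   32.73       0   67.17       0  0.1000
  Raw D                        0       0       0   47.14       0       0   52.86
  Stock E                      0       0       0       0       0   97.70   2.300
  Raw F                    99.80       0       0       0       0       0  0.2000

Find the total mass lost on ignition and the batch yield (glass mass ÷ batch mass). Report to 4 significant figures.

LOI loss = 56.81 kg; glass = 481.3 kg; yield = 89.44%

Mid-chain values are shown, rounded to four significant figures, alongside each step; all arithmetic carries full precision at all times — each reported number undergoes a single rounding — derived quantities are recomputed using the weight values per 481.3 kg of glass at full precision (glass mass, the totals, yield, ignition loss, six oxide percentages), exactly as printed in the problem or answer text.
Loss on ignition, line by line:
  Component A: 49.89 × 0.3473 = 17.33 kg
  Source B: 292.4 × 0.002000 = 0.5848 kg
  Source C: 42.68 × 0.001000 = 0.04268 kg
  Raw D: 70.75 × 0.5286 = 37.40 kg
  Stock E: 61.59 × 0.02300 = 1.417 kg
  Raw F: 20.78 × 0.002000 = 0.04156 kg
Total LOI = 56.81 kg
Glass = batch − LOI = 538.1 − 56.81 = 481.3 kg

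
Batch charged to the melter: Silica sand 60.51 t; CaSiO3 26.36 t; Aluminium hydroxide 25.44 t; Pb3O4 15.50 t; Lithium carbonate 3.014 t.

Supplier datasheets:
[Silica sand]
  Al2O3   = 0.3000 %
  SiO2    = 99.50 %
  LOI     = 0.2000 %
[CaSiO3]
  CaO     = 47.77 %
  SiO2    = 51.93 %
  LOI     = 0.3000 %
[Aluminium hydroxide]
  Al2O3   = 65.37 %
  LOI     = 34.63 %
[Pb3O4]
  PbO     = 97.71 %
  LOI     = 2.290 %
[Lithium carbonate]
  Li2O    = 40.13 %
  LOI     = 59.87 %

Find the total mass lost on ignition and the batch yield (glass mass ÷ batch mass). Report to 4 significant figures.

Every computation keeps full float precision throughout. Intermediates appear rounded to four significant figures across the worked steps; exactly one rounding is applied to each reported figure. Derived quantities (LOI, five oxide percentages, the totals, glass mass, yield) are carried at full float precision using the weight values on 119.7 t of glass, as given in the problem or the answer.
Loss on ignition, line by line:
  Silica sand: 60.51 × 0.002000 = 0.1210 t
  CaSiO3: 26.36 × 0.003000 = 0.07908 t
  Aluminium hydroxide: 25.44 × 0.3463 = 8.810 t
  Pb3O4: 15.50 × 0.02290 = 0.3549 t
  Lithium carbonate: 3.014 × 0.5987 = 1.804 t
Total LOI = 11.17 t
Glass = batch − LOI = 130.8 − 11.17 = 119.7 t

LOI loss = 11.17 t; glass = 119.7 t; yield = 91.46%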